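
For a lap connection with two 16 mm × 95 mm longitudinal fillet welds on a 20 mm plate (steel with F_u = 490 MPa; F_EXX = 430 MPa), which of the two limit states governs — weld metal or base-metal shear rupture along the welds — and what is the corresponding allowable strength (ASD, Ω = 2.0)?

R_n/Ω ≈ 277 kN (weld metal governs)

t_e = 0.707 × 16 = 11.31 mm; L = 190 mm.
Weld metal: R_n/Ω = (1/2.0) × 0.6 × 430 × 11.31 × 190 × 10⁻³ = 277.3 kN.
Base metal (shear rupture): R_n/Ω = (1/2.0) × 0.6 × 490 × 20 × 190 × 10⁻³ = 558.6 kN.
Governing: weld metal.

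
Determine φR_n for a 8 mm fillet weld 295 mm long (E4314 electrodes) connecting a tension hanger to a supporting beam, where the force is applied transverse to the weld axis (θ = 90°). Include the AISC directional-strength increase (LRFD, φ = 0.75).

φR_n ≈ 484 kN

E43XX → F_EXX = 430 MPa.
t_e = 0.707 × 8 = 5.656 mm; A_we = 5.656 × 295 = 1669 mm².
Directional factor: 1.0 + 0.5 sin^1.5(90°) = 1.5.
F_nw = 0.6 × 430 × 1.5 = 387 MPa.
φR_n = 0.75 × 387 × 1669 × 10⁻³ = 484.3 kN.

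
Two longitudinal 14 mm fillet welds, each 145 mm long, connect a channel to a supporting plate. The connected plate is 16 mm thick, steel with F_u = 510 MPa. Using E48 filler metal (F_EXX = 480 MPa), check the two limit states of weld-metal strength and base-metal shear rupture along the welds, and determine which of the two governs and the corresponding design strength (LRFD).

t_e = 0.707 × 14 = 9.898 mm; L = 290 mm.
Weld metal: φR_n = 0.75 × 0.6 × 480 × 9.898 × 290 × 10⁻³ = 620 kN.
Base metal (shear rupture): φR_n = 0.75 × 0.6 × 510 × 16 × 290 × 10⁻³ = 1065 kN.
Governing: weld metal.

φR_n ≈ 620 kN (weld metal governs)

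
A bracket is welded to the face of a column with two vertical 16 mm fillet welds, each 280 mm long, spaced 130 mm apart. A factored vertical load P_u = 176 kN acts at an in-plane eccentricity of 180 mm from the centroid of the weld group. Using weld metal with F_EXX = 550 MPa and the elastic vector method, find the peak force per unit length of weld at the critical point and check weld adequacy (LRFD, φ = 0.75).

f_max ≈ 986 N/mm; adequate

Total weld length L_w = 560 mm. Treat welds as unit-width lines.
Polar moment about centroid: J = 2[d³/12 + d(b/2)²] = 2[280³/12 + 280×65²] = 6025000 mm³.
Direct shear f_v = P/L_w = 176×10³ / 560 = 314.3 N/mm (vertical).
Torsion M = P·e = 176×10³ × 180 = 31680000 N·mm.
Critical point at (x, y) = (65, 140) from centroid. f_tx = M·y/J = 736.2 N/mm; f_ty = M·x/J = 341.8 N/mm.
Resultant f_max = √[f_tx² + (f_v + f_ty)²] = √[736.2² + (314.3 + 341.8)²] = 986.1 N/mm.
Capacity per unit length: φr_n = 0.75 × 0.6 × 550 × (0.707 × 16) = 2800 N/mm.
986.1 ≤ 2800 → adequate.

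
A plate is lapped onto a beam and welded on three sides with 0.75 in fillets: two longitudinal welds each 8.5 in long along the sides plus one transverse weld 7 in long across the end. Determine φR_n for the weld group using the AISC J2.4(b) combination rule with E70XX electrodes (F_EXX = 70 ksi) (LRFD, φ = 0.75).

t_e = 0.707 × 0.75 = 0.5302 in.
R_nwl = 0.6 × 70 × 0.5302 × 17 = 378.6 kip (longitudinal, 2 welds).
R_nwt = 0.6 × 70 × 0.5302 × 7 = 155.9 kip (transverse, base value).
(i) R_nwl + R_nwt = 534.5 kip; (ii) 0.85 R_nwl + 1.5 R_nwt = 555.6 kip.
R_n = max = 555.6 kip [governs: (ii)]; φR_n = 416.7 kip.

φR_n ≈ 417 kip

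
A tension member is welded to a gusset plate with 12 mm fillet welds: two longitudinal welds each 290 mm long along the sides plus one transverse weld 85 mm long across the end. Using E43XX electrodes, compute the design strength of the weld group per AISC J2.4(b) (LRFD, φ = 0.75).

φR_n ≈ 1090 kN

E43XX → F_EXX = 430 MPa.
t_e = 0.707 × 12 = 8.484 mm.
R_nwl = 0.6 × 430 × 8.484 × 580 × 10⁻³ = 1270 kN (longitudinal, 2 welds).
R_nwt = 0.6 × 430 × 8.484 × 85 × 10⁻³ = 186.1 kN (transverse, base value).
(i) R_nwl + R_nwt = 1456 kN; (ii) 0.85 R_nwl + 1.5 R_nwt = 1358 kN.
R_n = max = 1456 kN [governs: (i)]; φR_n = 1092 kN.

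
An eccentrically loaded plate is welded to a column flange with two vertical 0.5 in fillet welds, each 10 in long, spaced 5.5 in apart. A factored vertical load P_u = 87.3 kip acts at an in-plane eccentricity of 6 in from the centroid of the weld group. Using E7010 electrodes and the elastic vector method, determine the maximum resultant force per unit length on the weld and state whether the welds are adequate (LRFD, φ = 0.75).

f_max ≈ 12.1 kip/in; NOT adequate

E70XX → F_EXX = 70 ksi.
Total weld length L_w = 20 in. Treat welds as unit-width lines.
Polar moment about centroid: J = 2[d³/12 + d(b/2)²] = 2[10³/12 + 10×2.75²] = 317.9 in³.
Direct shear f_v = P/L_w = 87.3 / 20 = 4.365 kip/in (vertical).
Torsion M = P·e = 87.3 × 6 = 523.8 kip·in.
Critical point at (x, y) = (2.75, 5) from centroid. f_tx = M·y/J = 8.238 kip/in; f_ty = M·x/J = 4.531 kip/in.
Resultant f_max = √[f_tx² + (f_v + f_ty)²] = √[8.238² + (4.365 + 4.531)²] = 12.12 kip/in.
Capacity per unit length: φr_n = 0.75 × 0.6 × 70 × (0.707 × 0.5) = 11.14 kip/in.
12.12 > 11.14 → NOT adequate.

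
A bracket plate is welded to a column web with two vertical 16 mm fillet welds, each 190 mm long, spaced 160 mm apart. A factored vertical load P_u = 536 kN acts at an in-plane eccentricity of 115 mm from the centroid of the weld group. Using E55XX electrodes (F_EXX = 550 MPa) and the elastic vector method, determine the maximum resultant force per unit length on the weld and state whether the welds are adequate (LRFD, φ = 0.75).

f_max ≈ 3240 N/mm; NOT adequate

Total weld length L_w = 380 mm. Treat welds as unit-width lines.
Polar moment about centroid: J = 2[d³/12 + d(b/2)²] = 2[190³/12 + 190×80²] = 3575000 mm³.
Direct shear f_v = P/L_w = 536×10³ / 380 = 1411 N/mm (vertical).
Torsion M = P·e = 536×10³ × 115 = 61640000 N·mm.
Critical point at (x, y) = (80, 95) from centroid. f_tx = M·y/J = 1638 N/mm; f_ty = M·x/J = 1379 N/mm.
Resultant f_max = √[f_tx² + (f_v + f_ty)²] = √[1638² + (1411 + 1379)²] = 3235 N/mm.
Capacity per unit length: φr_n = 0.75 × 0.6 × 550 × (0.707 × 16) = 2800 N/mm.
3235 > 2800 → NOT adequate.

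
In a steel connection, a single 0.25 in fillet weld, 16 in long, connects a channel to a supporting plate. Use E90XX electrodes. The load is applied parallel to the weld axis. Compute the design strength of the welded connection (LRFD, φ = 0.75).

E90XX → F_EXX = 90 ksi.
Effective throat t_e = 0.707 × 0.25 = 0.1767 in.
Total length L = 16 in; A_we = 0.1767 × 16 = 2.828 in².
F_nw = 0.6 F_EXX = 0.6 × 90 = 54 ksi.
φR_n = 0.75 × 54 × 2.828 = 114.5 kips.

φR_n ≈ 115 kips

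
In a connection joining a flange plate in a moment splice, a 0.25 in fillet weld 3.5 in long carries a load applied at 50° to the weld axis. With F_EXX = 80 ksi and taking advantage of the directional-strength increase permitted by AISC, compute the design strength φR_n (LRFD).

t_e = 0.707 × 0.25 = 0.1767 in; A_we = 0.1767 × 3.5 = 0.6186 in².
Directional factor: 1.0 + 0.5 sin^1.5(50°) = 1.335.
F_nw = 0.6 × 80 × 1.335 = 64.09 ksi.
φR_n = 0.75 × 64.09 × 0.6186 = 29.74 kips.

φR_n ≈ 29.7 kips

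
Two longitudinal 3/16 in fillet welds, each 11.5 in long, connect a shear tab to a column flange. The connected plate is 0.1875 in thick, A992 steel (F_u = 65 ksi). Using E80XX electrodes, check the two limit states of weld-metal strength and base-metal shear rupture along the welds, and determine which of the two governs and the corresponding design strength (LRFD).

E80XX → F_EXX = 80 ksi.
t_e = 0.707 × 0.1875 = 0.1326 in; L = 23 in.
Weld metal: φR_n = 0.75 × 0.6 × 80 × 0.1326 × 23 = 109.8 kip.
Base metal (shear rupture): φR_n = 0.75 × 0.6 × 65 × 0.1875 × 23 = 126.1 kip.
Governing: weld metal.

φR_n ≈ 110 kip (weld metal governs)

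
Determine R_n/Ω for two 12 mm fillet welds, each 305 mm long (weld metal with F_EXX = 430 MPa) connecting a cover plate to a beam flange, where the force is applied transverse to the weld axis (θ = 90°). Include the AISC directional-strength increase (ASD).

t_e = 0.707 × 12 = 8.484 mm; A_we = 8.484 × 610 = 5175 mm².
Directional factor: 1.0 + 0.5 sin^1.5(90°) = 1.5.
F_nw = 0.6 × 430 × 1.5 = 387 MPa.
R_n/Ω = (387 × 5175) / 2.0 × 10⁻³ = 1001 kN.

R_n/Ω ≈ 1000 kN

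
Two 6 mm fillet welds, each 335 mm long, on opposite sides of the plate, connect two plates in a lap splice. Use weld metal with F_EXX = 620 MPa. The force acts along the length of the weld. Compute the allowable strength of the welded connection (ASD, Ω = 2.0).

R_n/Ω ≈ 529 kN

Effective throat t_e = 0.707 × 6 = 4.242 mm.
Total length L = 670 mm; A_we = 4.242 × 670 = 2842 mm².
F_nw = 0.6 F_EXX = 0.6 × 620 = 372 MPa.
R_n = 372 × 2842 × 10⁻³ = 1057 kN; R_n/Ω = 1057/2.0 = 528.6 kN.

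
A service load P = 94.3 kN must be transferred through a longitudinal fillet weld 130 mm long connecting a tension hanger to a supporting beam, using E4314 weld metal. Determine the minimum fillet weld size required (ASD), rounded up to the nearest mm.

E43XX → F_EXX = 430 MPa.
Total weld length L = 130 mm.
Required throat t_e = P × Ω / (0.6 F_EXX × L) = 94.3 × 2.0 / (0.6 × 430 × 130 × 10⁻³) = 5.623 mm.
Required leg w = t_e / 0.707 = 7.954 mm → use 8 mm.

w = 8 mm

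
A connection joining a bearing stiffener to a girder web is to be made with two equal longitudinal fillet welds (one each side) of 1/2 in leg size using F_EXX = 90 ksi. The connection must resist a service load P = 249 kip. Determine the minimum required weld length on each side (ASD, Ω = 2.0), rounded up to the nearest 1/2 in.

L = 13.5 in on each side

Throat t_e = 0.707 × 0.5 = 0.3535 in.
r_n/Ω = (0.6 × 90 × 0.3535) / 2.0 = 9.544 kip/in.
L_req = P / (r_n/Ω) = 249 / 9.544 = 26.09 in total.
Per side: 26.09 / 2 = 13.04 in.
Round up → use L = 13.5 in on each side.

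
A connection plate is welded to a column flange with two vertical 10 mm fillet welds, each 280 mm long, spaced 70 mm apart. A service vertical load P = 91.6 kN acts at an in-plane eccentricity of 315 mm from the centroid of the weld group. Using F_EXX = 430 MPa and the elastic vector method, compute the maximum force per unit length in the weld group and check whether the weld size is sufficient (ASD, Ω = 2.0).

f_max ≈ 1010 N/mm; NOT adequate

Total weld length L_w = 560 mm. Treat welds as unit-width lines.
Polar moment about centroid: J = 2[d³/12 + d(b/2)²] = 2[280³/12 + 280×35²] = 4345000 mm³.
Direct shear f_v = P/L_w = 91.6×10³ / 560 = 163.6 N/mm (vertical).
Torsion M = P·e = 91.6×10³ × 315 = 28854000 N·mm.
Critical point at (x, y) = (35, 140) from centroid. f_tx = M·y/J = 929.8 N/mm; f_ty = M·x/J = 232.4 N/mm.
Resultant f_max = √[f_tx² + (f_v + f_ty)²] = √[929.8² + (163.6 + 232.4)²] = 1011 N/mm.
Capacity per unit length: r_n/Ω = (1/2.0) × 0.6 × 430 × (0.707 × 10) = 912 N/mm.
1011 > 912 → NOT adequate.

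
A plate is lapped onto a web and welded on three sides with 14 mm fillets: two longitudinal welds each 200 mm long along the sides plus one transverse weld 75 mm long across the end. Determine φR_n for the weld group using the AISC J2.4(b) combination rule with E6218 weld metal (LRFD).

E62XX → F_EXX = 620 MPa.
t_e = 0.707 × 14 = 9.898 mm.
R_nwl = 0.6 × 620 × 9.898 × 400 × 10⁻³ = 1473 kN (longitudinal, 2 welds).
R_nwt = 0.6 × 620 × 9.898 × 75 × 10⁻³ = 276.2 kN (transverse, base value).
(i) R_nwl + R_nwt = 1749 kN; (ii) 0.85 R_nwl + 1.5 R_nwt = 1666 kN.
R_n = max = 1749 kN [governs: (i)]; φR_n = 1312 kN.

φR_n ≈ 1310 kN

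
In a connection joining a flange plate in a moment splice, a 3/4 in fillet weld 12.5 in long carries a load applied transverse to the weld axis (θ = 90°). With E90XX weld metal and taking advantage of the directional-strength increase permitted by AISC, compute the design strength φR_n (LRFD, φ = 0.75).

φR_n ≈ 403 kips

E90XX → F_EXX = 90 ksi.
t_e = 0.707 × 0.75 = 0.5302 in; A_we = 0.5302 × 12.5 = 6.628 in².
Directional factor: 1.0 + 0.5 sin^1.5(90°) = 1.5.
F_nw = 0.6 × 90 × 1.5 = 81 ksi.
φR_n = 0.75 × 81 × 6.628 = 402.7 kips.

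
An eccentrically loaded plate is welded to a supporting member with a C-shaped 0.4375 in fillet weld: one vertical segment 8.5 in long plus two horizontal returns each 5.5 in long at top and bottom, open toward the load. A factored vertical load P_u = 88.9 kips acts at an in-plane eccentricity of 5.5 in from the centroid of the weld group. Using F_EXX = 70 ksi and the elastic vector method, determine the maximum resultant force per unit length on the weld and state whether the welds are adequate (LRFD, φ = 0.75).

Total weld length L_w = 19.5 in. Treat welds as unit-width lines.
Centroid: x̄ = 2×5.5×2.75 / 19.5 = 1.551 in from the vertical weld.
Polar moment about centroid: J = I_x + I_y = [8.5³/12 + 2×5.5×4.25²] + [8.5×1.551² + 2(5.5³/12 + 5.5×1.199²)] = 313.9 in³.
Direct shear f_v = P/L_w = 88.9 / 19.5 = 4.559 kip/in (vertical).
Torsion M = P·e = 88.9 × 5.5 = 488.95 kip·in.
Critical point at (x, y) = (3.949, 4.25) from centroid. f_tx = M·y/J = 6.621 kip/in; f_ty = M·x/J = 6.152 kip/in.
Resultant f_max = √[f_tx² + (f_v + f_ty)²] = √[6.621² + (4.559 + 6.152)²] = 12.59 kip/in.
Capacity per unit length: φr_n = 0.75 × 0.6 × 70 × (0.707 × 0.4375) = 9.743 kip/in.
12.59 > 9.743 → NOT adequate.

f_max ≈ 12.6 kip/in; NOT adequate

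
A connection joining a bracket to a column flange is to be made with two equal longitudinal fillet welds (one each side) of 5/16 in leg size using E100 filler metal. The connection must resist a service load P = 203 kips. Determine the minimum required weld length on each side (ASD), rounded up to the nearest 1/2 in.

L = 15.5 in on each side

E100XX → F_EXX = 100 ksi.
Throat t_e = 0.707 × 0.3125 = 0.2209 in.
r_n/Ω = (0.6 × 100 × 0.2209) / 2.0 = 6.628 kip/in.
L_req = P / (r_n/Ω) = 203 / 6.628 = 30.63 in total.
Per side: 30.63 / 2 = 15.31 in.
Round up → use L = 15.5 in on each side.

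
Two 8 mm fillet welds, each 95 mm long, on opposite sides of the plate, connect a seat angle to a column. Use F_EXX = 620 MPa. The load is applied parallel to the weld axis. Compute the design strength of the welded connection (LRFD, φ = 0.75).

φR_n ≈ 300 kN

Effective throat t_e = 0.707 × 8 = 5.656 mm.
Total length L = 190 mm; A_we = 5.656 × 190 = 1075 mm².
F_nw = 0.6 F_EXX = 0.6 × 620 = 372 MPa.
φR_n = 0.75 × 372 × 1075 × 10⁻³ = 299.8 kN.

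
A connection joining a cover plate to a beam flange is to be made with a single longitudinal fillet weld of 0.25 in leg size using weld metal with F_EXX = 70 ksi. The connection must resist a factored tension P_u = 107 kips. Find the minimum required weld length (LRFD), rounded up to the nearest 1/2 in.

Throat t_e = 0.707 × 0.25 = 0.1767 in.
φr_n = 0.75 × 0.6 × 70 × 0.1767 = 5.568 kips/in.
L_req = P_u / φr_n = 107 / 5.568 = 19.22 in total.
Round up → use L = 19.5 in.

L = 19.5 in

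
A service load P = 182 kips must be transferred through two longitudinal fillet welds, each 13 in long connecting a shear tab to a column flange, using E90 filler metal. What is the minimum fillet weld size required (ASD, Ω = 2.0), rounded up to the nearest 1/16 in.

E90XX → F_EXX = 90 ksi.
Total weld length L = 26 in.
Required throat t_e = P × Ω / (0.6 F_EXX × L) = 182 × 2.0 / (0.6 × 90 × 26) = 0.2593 in.
Required leg w = t_e / 0.707 = 0.3667 in → use 3/8 in.

w = 3/8 in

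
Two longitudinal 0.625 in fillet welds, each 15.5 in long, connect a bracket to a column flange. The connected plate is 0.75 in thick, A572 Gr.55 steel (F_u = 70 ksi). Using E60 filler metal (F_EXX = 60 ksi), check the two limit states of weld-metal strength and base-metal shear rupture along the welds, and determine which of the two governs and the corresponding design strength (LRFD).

φR_n ≈ 370 kips (weld metal governs)

t_e = 0.707 × 0.625 = 0.4419 in; L = 31 in.
Weld metal: φR_n = 0.75 × 0.6 × 60 × 0.4419 × 31 = 369.8 kips.
Base metal (shear rupture): φR_n = 0.75 × 0.6 × 70 × 0.75 × 31 = 732.4 kips.
Governing: weld metal.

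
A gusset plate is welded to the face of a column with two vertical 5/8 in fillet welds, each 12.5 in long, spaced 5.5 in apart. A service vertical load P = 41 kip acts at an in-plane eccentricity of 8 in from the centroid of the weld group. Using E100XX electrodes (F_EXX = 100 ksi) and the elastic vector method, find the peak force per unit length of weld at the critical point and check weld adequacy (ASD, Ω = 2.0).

Total weld length L_w = 25 in. Treat welds as unit-width lines.
Polar moment about centroid: J = 2[d³/12 + d(b/2)²] = 2[12.5³/12 + 12.5×2.75²] = 514.6 in³.
Direct shear f_v = P/L_w = 41 / 25 = 1.64 kip/in (vertical).
Torsion M = P·e = 41 × 8 = 328 kip·in.
Critical point at (x, y) = (2.75, 6.25) from centroid. f_tx = M·y/J = 3.984 kip/in; f_ty = M·x/J = 1.753 kip/in.
Resultant f_max = √[f_tx² + (f_v + f_ty)²] = √[3.984² + (1.64 + 1.753)²] = 5.233 kip/in.
Capacity per unit length: r_n/Ω = (1/2.0) × 0.6 × 100 × (0.707 × 0.625) = 13.26 kip/in.
5.233 ≤ 13.26 → adequate.

f_max ≈ 5.23 kip/in; adequate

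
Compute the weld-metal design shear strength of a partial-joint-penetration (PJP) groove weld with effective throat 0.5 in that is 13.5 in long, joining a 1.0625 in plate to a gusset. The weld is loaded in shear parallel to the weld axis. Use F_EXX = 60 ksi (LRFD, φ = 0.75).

Effective throat (given) t_e = 0.5 in.
A_we = 0.5 × 13.5 = 6.75 in².
F_nw = 0.6 F_EXX = 36 ksi.
φR_n = 0.75 × 36 × 6.75 = 182.2 kips.

φR_n ≈ 182 kips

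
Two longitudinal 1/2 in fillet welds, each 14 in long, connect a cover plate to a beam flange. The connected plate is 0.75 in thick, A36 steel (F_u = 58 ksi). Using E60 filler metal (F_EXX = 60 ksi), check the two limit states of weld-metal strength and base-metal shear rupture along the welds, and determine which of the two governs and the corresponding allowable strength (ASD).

t_e = 0.707 × 0.5 = 0.3535 in; L = 28 in.
Weld metal: R_n/Ω = (1/2.0) × 0.6 × 60 × 0.3535 × 28 = 178.2 kips.
Base metal (shear rupture): R_n/Ω = (1/2.0) × 0.6 × 58 × 0.75 × 28 = 365.4 kips.
Governing: weld metal.

R_n/Ω ≈ 178 kips (weld metal governs)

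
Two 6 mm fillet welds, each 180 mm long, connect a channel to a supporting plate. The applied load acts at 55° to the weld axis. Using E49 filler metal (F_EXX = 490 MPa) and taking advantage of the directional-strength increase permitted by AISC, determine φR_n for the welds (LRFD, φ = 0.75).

t_e = 0.707 × 6 = 4.242 mm; A_we = 4.242 × 360 = 1527 mm².
Directional factor: 1.0 + 0.5 sin^1.5(55°) = 1.371.
F_nw = 0.6 × 490 × 1.371 = 403 MPa.
φR_n = 0.75 × 403 × 1527 × 10⁻³ = 461.6 kN.

φR_n ≈ 462 kN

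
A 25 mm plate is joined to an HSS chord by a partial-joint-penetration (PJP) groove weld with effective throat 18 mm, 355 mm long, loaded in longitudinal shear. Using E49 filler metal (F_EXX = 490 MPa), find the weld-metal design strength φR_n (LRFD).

φR_n ≈ 1410 kN

Effective throat (given) t_e = 18 mm.
A_we = 18 × 355 = 6390 mm².
F_nw = 0.6 F_EXX = 294 MPa.
φR_n = 0.75 × 294 × 6390 × 10⁻³ = 1409 kN.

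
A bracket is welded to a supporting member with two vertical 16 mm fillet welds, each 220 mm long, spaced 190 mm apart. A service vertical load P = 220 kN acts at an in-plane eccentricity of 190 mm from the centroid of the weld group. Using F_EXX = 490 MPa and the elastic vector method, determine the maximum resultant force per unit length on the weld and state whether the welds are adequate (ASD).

Total weld length L_w = 440 mm. Treat welds as unit-width lines.
Polar moment about centroid: J = 2[d³/12 + d(b/2)²] = 2[220³/12 + 220×95²] = 5746000 mm³.
Direct shear f_v = P/L_w = 220×10³ / 440 = 500 N/mm (vertical).
Torsion M = P·e = 220×10³ × 190 = 41800000 N·mm.
Critical point at (x, y) = (95, 110) from centroid. f_tx = M·y/J = 800.3 N/mm; f_ty = M·x/J = 691.1 N/mm.
Resultant f_max = √[f_tx² + (f_v + f_ty)²] = √[800.3² + (500 + 691.1)²] = 1435 N/mm.
Capacity per unit length: r_n/Ω = (1/2.0) × 0.6 × 490 × (0.707 × 16) = 1663 N/mm.
1435 ≤ 1663 → adequate.

f_max ≈ 1430 N/mm; adequate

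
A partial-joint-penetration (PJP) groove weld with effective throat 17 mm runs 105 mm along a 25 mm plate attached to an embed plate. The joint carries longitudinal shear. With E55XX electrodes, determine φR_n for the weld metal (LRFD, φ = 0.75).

φR_n ≈ 442 kN

E55XX → F_EXX = 550 MPa.
Effective throat (given) t_e = 17 mm.
A_we = 17 × 105 = 1785 mm².
F_nw = 0.6 F_EXX = 330 MPa.
φR_n = 0.75 × 330 × 1785 × 10⁻³ = 441.8 kN.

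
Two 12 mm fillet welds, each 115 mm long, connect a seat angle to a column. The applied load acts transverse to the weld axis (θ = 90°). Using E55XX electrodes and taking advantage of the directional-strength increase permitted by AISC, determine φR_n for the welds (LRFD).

φR_n ≈ 724 kN

E55XX → F_EXX = 550 MPa.
t_e = 0.707 × 12 = 8.484 mm; A_we = 8.484 × 230 = 1951 mm².
Directional factor: 1.0 + 0.5 sin^1.5(90°) = 1.5.
F_nw = 0.6 × 550 × 1.5 = 495 MPa.
φR_n = 0.75 × 495 × 1951 × 10⁻³ = 724.4 kN.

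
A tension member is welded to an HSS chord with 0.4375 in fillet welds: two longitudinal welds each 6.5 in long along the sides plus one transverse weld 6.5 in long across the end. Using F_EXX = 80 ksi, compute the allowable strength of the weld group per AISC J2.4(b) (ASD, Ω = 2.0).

t_e = 0.707 × 0.4375 = 0.3093 in.
R_nwl = 0.6 × 80 × 0.3093 × 13 = 193 kip (longitudinal, 2 welds).
R_nwt = 0.6 × 80 × 0.3093 × 6.5 = 96.51 kip (transverse, base value).
(i) R_nwl + R_nwt = 289.5 kip; (ii) 0.85 R_nwl + 1.5 R_nwt = 308.8 kip.
R_n = max = 308.8 kip [governs: (ii)]; R_n/Ω = 154.4 kip.

R_n/Ω ≈ 154 kip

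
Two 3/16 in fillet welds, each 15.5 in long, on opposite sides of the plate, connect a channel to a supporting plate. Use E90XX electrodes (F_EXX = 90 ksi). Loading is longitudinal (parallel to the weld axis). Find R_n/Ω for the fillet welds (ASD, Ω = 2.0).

R_n/Ω ≈ 111 kips

Effective throat t_e = 0.707 × 0.1875 = 0.1326 in.
Total length L = 31 in; A_we = 0.1326 × 31 = 4.109 in².
F_nw = 0.6 F_EXX = 0.6 × 90 = 54 ksi.
R_n = 54 × 4.109 = 221.9 kips; R_n/Ω = 221.9/2.0 = 111 kips.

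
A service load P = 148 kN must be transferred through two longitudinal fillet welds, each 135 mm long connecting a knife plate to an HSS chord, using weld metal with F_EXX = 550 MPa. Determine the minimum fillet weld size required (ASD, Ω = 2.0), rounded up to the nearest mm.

Total weld length L = 270 mm.
Required throat t_e = P × Ω / (0.6 F_EXX × L) = 148 × 2.0 / (0.6 × 550 × 270 × 10⁻³) = 3.322 mm.
Required leg w = t_e / 0.707 = 4.699 mm → use 5 mm.

w = 5 mm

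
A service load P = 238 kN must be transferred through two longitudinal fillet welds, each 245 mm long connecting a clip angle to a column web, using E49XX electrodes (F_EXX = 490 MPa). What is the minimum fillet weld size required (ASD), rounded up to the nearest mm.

w = 5 mm

Total weld length L = 490 mm.
Required throat t_e = P × Ω / (0.6 F_EXX × L) = 238 × 2.0 / (0.6 × 490 × 490 × 10⁻³) = 3.304 mm.
Required leg w = t_e / 0.707 = 4.674 mm → use 5 mm.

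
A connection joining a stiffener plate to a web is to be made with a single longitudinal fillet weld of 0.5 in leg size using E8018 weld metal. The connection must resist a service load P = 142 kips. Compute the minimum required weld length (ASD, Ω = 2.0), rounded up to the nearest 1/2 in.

L = 17 in

E80XX → F_EXX = 80 ksi.
Throat t_e = 0.707 × 0.5 = 0.3535 in.
r_n/Ω = (0.6 × 80 × 0.3535) / 2.0 = 8.484 kip/in.
L_req = P / (r_n/Ω) = 142 / 8.484 = 16.74 in total.
Round up → use L = 17 in.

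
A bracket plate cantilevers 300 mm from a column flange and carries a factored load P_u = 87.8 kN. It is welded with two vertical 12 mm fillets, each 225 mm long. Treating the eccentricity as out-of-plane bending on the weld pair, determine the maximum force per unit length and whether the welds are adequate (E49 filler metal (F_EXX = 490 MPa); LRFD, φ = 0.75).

L_w = 2 × 225 = 450 mm; section modulus (unit throat) S = 2 × L²/6 = 16880 mm².
Direct shear f_v = P/L_w = 87.8×10³/450 = 195.1 N/mm.
Moment M = P × e = 87.8×10³ × 300 = 26340000 N·mm; bending f_b = M/S = 1561 N/mm.
f_max = √(f_v² + f_b²) = √(195.1² + 1561²) = 1573 N/mm.
φr_n = 0.75 × 0.6 × 490 × (0.707 × 12) = 1871 N/mm → adequate.

f_max ≈ 1570 N/mm; adequate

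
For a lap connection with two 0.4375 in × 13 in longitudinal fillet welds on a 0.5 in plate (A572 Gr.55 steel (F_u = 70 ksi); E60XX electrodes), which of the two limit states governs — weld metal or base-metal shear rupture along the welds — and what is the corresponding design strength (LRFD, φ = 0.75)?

E60XX → F_EXX = 60 ksi.
t_e = 0.707 × 0.4375 = 0.3093 in; L = 26 in.
Weld metal: φR_n = 0.75 × 0.6 × 60 × 0.3093 × 26 = 217.1 kip.
Base metal (shear rupture): φR_n = 0.75 × 0.6 × 70 × 0.5 × 26 = 409.5 kip.
Governing: weld metal.

φR_n ≈ 217 kip (weld metal governs)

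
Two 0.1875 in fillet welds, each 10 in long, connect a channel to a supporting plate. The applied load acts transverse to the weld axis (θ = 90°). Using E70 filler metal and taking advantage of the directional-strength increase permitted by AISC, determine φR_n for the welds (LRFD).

φR_n ≈ 125 kips

E70XX → F_EXX = 70 ksi.
t_e = 0.707 × 0.1875 = 0.1326 in; A_we = 0.1326 × 20 = 2.651 in².
Directional factor: 1.0 + 0.5 sin^1.5(90°) = 1.5.
F_nw = 0.6 × 70 × 1.5 = 63 ksi.
φR_n = 0.75 × 63 × 2.651 = 125.3 kips.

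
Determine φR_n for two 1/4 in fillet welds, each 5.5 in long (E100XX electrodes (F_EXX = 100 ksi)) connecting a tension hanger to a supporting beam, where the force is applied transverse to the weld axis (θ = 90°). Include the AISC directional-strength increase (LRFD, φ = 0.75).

φR_n ≈ 131 kips

t_e = 0.707 × 0.25 = 0.1767 in; A_we = 0.1767 × 11 = 1.944 in².
Directional factor: 1.0 + 0.5 sin^1.5(90°) = 1.5.
F_nw = 0.6 × 100 × 1.5 = 90 ksi.
φR_n = 0.75 × 90 × 1.944 = 131.2 kips.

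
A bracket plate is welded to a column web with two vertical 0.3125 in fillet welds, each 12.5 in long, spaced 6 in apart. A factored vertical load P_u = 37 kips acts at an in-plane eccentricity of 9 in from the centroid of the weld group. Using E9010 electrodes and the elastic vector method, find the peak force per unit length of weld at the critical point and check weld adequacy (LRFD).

E90XX → F_EXX = 90 ksi.
Total weld length L_w = 25 in. Treat welds as unit-width lines.
Polar moment about centroid: J = 2[d³/12 + d(b/2)²] = 2[12.5³/12 + 12.5×3²] = 550.5 in³.
Direct shear f_v = P/L_w = 37 / 25 = 1.48 kip/in (vertical).
Torsion M = P·e = 37 × 9 = 333 kip·in.
Critical point at (x, y) = (3, 6.25) from centroid. f_tx = M·y/J = 3.781 kip/in; f_ty = M·x/J = 1.815 kip/in.
Resultant f_max = √[f_tx² + (f_v + f_ty)²] = √[3.781² + (1.48 + 1.815)²] = 5.015 kip/in.
Capacity per unit length: φr_n = 0.75 × 0.6 × 90 × (0.707 × 0.3125) = 8.948 kip/in.
5.015 ≤ 8.948 → adequate.

f_max ≈ 5.01 kip/in; adequate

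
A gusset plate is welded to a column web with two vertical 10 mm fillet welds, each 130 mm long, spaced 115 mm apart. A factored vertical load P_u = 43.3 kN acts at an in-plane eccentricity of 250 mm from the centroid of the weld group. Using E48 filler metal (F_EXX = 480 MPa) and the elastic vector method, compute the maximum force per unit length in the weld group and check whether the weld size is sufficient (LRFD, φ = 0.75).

Total weld length L_w = 260 mm. Treat welds as unit-width lines.
Polar moment about centroid: J = 2[d³/12 + d(b/2)²] = 2[130³/12 + 130×57.5²] = 1226000 mm³.
Direct shear f_v = P/L_w = 43.3×10³ / 260 = 166.5 N/mm (vertical).
Torsion M = P·e = 43.3×10³ × 250 = 10825000 N·mm.
Critical point at (x, y) = (57.5, 65) from centroid. f_tx = M·y/J = 574 N/mm; f_ty = M·x/J = 507.8 N/mm.
Resultant f_max = √[f_tx² + (f_v + f_ty)²] = √[574² + (166.5 + 507.8)²] = 885.6 N/mm.
Capacity per unit length: φr_n = 0.75 × 0.6 × 480 × (0.707 × 10) = 1527 N/mm.
885.6 ≤ 1527 → adequate.

f_max ≈ 886 N/mm; adequate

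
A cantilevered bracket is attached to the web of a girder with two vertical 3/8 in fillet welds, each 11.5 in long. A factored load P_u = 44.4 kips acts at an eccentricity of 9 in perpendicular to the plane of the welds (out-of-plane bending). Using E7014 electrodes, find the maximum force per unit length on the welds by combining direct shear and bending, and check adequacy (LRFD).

E70XX → F_EXX = 70 ksi.
L_w = 2 × 11.5 = 23 in; section modulus (unit throat) S = 2 × L²/6 = 44.08 in².
Direct shear f_v = P/L_w = 44.4/23 = 1.93 kip/in.
Moment M = P × e = 44.4 × 9 = 399.6 kip·in; bending f_b = M/S = 9.065 kip/in.
f_max = √(f_v² + f_b²) = √(1.93² + 9.065²) = 9.268 kip/in.
φr_n = 0.75 × 0.6 × 70 × (0.707 × 0.375) = 8.351 kip/in → NOT adequate.

f_max ≈ 9.27 kip/in; NOT adequate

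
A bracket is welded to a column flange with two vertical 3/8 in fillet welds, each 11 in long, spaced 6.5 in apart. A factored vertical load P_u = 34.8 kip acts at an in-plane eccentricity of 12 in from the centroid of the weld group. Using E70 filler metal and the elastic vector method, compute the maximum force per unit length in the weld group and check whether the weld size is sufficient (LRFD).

f_max ≈ 6.82 kip/in; adequate

E70XX → F_EXX = 70 ksi.
Total weld length L_w = 22 in. Treat welds as unit-width lines.
Polar moment about centroid: J = 2[d³/12 + d(b/2)²] = 2[11³/12 + 11×3.25²] = 454.2 in³.
Direct shear f_v = P/L_w = 34.8 / 22 = 1.582 kip/in (vertical).
Torsion M = P·e = 34.8 × 12 = 417.6 kip·in.
Critical point at (x, y) = (3.25, 5.5) from centroid. f_tx = M·y/J = 5.057 kip/in; f_ty = M·x/J = 2.988 kip/in.
Resultant f_max = √[f_tx² + (f_v + f_ty)²] = √[5.057² + (1.582 + 2.988)²] = 6.816 kip/in.
Capacity per unit length: φr_n = 0.75 × 0.6 × 70 × (0.707 × 0.375) = 8.351 kip/in.
6.816 ≤ 8.351 → adequate.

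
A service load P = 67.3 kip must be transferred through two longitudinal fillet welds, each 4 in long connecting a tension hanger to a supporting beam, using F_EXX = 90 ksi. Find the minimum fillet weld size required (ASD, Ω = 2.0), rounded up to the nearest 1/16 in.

w = 1/2 in

Total weld length L = 8 in.
Required throat t_e = P × Ω / (0.6 F_EXX × L) = 67.3 × 2.0 / (0.6 × 90 × 8) = 0.3116 in.
Required leg w = t_e / 0.707 = 0.4407 in → use 1/2 in.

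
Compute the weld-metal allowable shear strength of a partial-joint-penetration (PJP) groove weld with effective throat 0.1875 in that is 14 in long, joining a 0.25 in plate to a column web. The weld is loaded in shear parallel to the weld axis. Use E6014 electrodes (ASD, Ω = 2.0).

R_n/Ω ≈ 47.2 kip

E60XX → F_EXX = 60 ksi.
Effective throat (given) t_e = 0.1875 in.
A_we = 0.1875 × 14 = 2.625 in².
F_nw = 0.6 F_EXX = 36 ksi.
R_n/Ω = (36 × 2.625) / 2.0 = 47.25 kip.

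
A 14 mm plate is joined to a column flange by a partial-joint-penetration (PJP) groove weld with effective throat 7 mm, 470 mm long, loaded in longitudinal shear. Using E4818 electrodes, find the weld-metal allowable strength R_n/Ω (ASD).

R_n/Ω ≈ 474 kN

E48XX → F_EXX = 480 MPa.
Effective throat (given) t_e = 7 mm.
A_we = 7 × 470 = 3290 mm².
F_nw = 0.6 F_EXX = 288 MPa.
R_n/Ω = (288 × 3290) / 2.0 × 10⁻³ = 473.8 kN.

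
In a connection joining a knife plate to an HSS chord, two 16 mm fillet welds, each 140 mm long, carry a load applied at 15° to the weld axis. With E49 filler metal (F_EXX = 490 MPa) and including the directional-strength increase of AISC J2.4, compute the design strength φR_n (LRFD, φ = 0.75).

t_e = 0.707 × 16 = 11.31 mm; A_we = 11.31 × 280 = 3167 mm².
Directional factor: 1.0 + 0.5 sin^1.5(15°) = 1.066.
F_nw = 0.6 × 490 × 1.066 = 313.4 MPa.
φR_n = 0.75 × 313.4 × 3167 × 10⁻³ = 744.4 kN.

φR_n ≈ 744 kN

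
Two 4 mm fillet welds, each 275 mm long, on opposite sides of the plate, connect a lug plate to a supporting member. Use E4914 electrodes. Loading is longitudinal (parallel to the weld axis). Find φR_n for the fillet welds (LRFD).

E49XX → F_EXX = 490 MPa.
Effective throat t_e = 0.707 × 4 = 2.828 mm.
Total length L = 550 mm; A_we = 2.828 × 550 = 1555 mm².
F_nw = 0.6 F_EXX = 0.6 × 490 = 294 MPa.
φR_n = 0.75 × 294 × 1555 × 10⁻³ = 343 kN.

φR_n ≈ 343 kN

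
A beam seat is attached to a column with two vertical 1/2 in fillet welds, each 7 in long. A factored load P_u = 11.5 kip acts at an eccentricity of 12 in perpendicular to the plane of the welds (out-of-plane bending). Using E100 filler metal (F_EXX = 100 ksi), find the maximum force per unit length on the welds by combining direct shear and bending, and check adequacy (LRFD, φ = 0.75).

f_max ≈ 8.49 kip/in; adequate

L_w = 2 × 7 = 14 in; section modulus (unit throat) S = 2 × L²/6 = 16.33 in².
Direct shear f_v = P/L_w = 11.5/14 = 0.8214 kip/in.
Moment M = P × e = 11.5 × 12 = 138 kip·in; bending f_b = M/S = 8.449 kip/in.
f_max = √(f_v² + f_b²) = √(0.8214² + 8.449²) = 8.489 kip/in.
φr_n = 0.75 × 0.6 × 100 × (0.707 × 0.5) = 15.91 kip/in → adequate.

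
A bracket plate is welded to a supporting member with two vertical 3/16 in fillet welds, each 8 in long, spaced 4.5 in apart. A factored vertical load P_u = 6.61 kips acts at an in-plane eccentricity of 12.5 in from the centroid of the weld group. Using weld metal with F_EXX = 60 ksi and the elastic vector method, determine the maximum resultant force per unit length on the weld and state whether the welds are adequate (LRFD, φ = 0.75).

Total weld length L_w = 16 in. Treat welds as unit-width lines.
Polar moment about centroid: J = 2[d³/12 + d(b/2)²] = 2[8³/12 + 8×2.25²] = 166.3 in³.
Direct shear f_v = P/L_w = 6.61 / 16 = 0.4131 kip/in (vertical).
Torsion M = P·e = 6.61 × 12.5 = 82.625 kip·in.
Critical point at (x, y) = (2.25, 4) from centroid. f_tx = M·y/J = 1.987 kip/in; f_ty = M·x/J = 1.118 kip/in.
Resultant f_max = √[f_tx² + (f_v + f_ty)²] = √[1.987² + (0.4131 + 1.118)²] = 2.508 kip/in.
Capacity per unit length: φr_n = 0.75 × 0.6 × 60 × (0.707 × 0.1875) = 3.579 kip/in.
2.508 ≤ 3.579 → adequate.

f_max ≈ 2.51 kip/in; adequate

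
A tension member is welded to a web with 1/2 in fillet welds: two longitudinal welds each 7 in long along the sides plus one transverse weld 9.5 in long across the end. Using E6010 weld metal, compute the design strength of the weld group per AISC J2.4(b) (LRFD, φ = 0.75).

φR_n ≈ 250 kips

E60XX → F_EXX = 60 ksi.
t_e = 0.707 × 0.5 = 0.3535 in.
R_nwl = 0.6 × 60 × 0.3535 × 14 = 178.2 kips (longitudinal, 2 welds).
R_nwt = 0.6 × 60 × 0.3535 × 9.5 = 120.9 kips (transverse, base value).
(i) R_nwl + R_nwt = 299.1 kips; (ii) 0.85 R_nwl + 1.5 R_nwt = 332.8 kips.
R_n = max = 332.8 kips [governs: (ii)]; φR_n = 249.6 kips.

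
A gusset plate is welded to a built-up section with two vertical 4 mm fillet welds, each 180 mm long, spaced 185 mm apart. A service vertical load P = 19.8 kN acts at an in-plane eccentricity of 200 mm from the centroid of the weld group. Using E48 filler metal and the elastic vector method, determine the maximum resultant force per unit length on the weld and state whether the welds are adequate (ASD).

f_max ≈ 170 N/mm; adequate

E48XX → F_EXX = 480 MPa.
Total weld length L_w = 360 mm. Treat welds as unit-width lines.
Polar moment about centroid: J = 2[d³/12 + d(b/2)²] = 2[180³/12 + 180×92.5²] = 4052000 mm³.
Direct shear f_v = P/L_w = 19.8×10³ / 360 = 55 N/mm (vertical).
Torsion M = P·e = 19.8×10³ × 200 = 3960000 N·mm.
Critical point at (x, y) = (92.5, 90) from centroid. f_tx = M·y/J = 87.95 N/mm; f_ty = M·x/J = 90.39 N/mm.
Resultant f_max = √[f_tx² + (f_v + f_ty)²] = √[87.95² + (55 + 90.39)²] = 169.9 N/mm.
Capacity per unit length: r_n/Ω = (1/2.0) × 0.6 × 480 × (0.707 × 4) = 407.2 N/mm.
169.9 ≤ 407.2 → adequate.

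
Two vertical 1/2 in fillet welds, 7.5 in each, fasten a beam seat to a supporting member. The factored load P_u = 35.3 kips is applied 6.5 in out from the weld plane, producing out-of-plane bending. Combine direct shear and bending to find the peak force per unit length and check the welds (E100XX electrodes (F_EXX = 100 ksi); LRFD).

f_max ≈ 12.5 kip/in; adequate

L_w = 2 × 7.5 = 15 in; section modulus (unit throat) S = 2 × L²/6 = 18.75 in².
Direct shear f_v = P/L_w = 35.3/15 = 2.353 kip/in.
Moment M = P × e = 35.3 × 6.5 = 229.45 kip·in; bending f_b = M/S = 12.24 kip/in.
f_max = √(f_v² + f_b²) = √(2.353² + 12.24²) = 12.46 kip/in.
φr_n = 0.75 × 0.6 × 100 × (0.707 × 0.5) = 15.91 kip/in → adequate.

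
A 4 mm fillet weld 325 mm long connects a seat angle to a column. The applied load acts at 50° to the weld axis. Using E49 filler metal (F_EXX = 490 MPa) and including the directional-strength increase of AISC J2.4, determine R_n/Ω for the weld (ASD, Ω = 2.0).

t_e = 0.707 × 4 = 2.828 mm; A_we = 2.828 × 325 = 919.1 mm².
Directional factor: 1.0 + 0.5 sin^1.5(50°) = 1.335.
F_nw = 0.6 × 490 × 1.335 = 392.6 MPa.
R_n/Ω = (392.6 × 919.1) / 2.0 × 10⁻³ = 180.4 kN.

R_n/Ω ≈ 180 kN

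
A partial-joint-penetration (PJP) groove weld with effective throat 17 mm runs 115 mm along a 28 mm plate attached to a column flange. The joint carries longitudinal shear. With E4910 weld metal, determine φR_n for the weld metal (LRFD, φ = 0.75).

φR_n ≈ 431 kN

E49XX → F_EXX = 490 MPa.
Effective throat (given) t_e = 17 mm.
A_we = 17 × 115 = 1955 mm².
F_nw = 0.6 F_EXX = 294 MPa.
φR_n = 0.75 × 294 × 1955 × 10⁻³ = 431.1 kN.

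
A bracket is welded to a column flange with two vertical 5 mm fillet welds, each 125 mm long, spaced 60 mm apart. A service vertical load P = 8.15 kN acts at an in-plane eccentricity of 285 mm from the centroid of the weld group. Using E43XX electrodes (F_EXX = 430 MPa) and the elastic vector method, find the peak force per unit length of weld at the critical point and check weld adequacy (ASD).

f_max ≈ 308 N/mm; adequate

Total weld length L_w = 250 mm. Treat welds as unit-width lines.
Polar moment about centroid: J = 2[d³/12 + d(b/2)²] = 2[125³/12 + 125×30²] = 550500 mm³.
Direct shear f_v = P/L_w = 8.15×10³ / 250 = 32.6 N/mm (vertical).
Torsion M = P·e = 8.15×10³ × 285 = 2322800 N·mm.
Critical point at (x, y) = (30, 62.5) from centroid. f_tx = M·y/J = 263.7 N/mm; f_ty = M·x/J = 126.6 N/mm.
Resultant f_max = √[f_tx² + (f_v + f_ty)²] = √[263.7² + (32.6 + 126.6)²] = 308 N/mm.
Capacity per unit length: r_n/Ω = (1/2.0) × 0.6 × 430 × (0.707 × 5) = 456 N/mm.
308 ≤ 456 → adequate.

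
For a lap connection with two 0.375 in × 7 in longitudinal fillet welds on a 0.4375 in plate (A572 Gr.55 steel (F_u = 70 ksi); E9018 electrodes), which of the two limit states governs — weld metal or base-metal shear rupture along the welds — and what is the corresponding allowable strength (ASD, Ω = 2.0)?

R_n/Ω ≈ 100 kip (weld metal governs)

E90XX → F_EXX = 90 ksi.
t_e = 0.707 × 0.375 = 0.2651 in; L = 14 in.
Weld metal: R_n/Ω = (1/2.0) × 0.6 × 90 × 0.2651 × 14 = 100.2 kip.
Base metal (shear rupture): R_n/Ω = (1/2.0) × 0.6 × 70 × 0.4375 × 14 = 128.6 kip.
Governing: weld metal.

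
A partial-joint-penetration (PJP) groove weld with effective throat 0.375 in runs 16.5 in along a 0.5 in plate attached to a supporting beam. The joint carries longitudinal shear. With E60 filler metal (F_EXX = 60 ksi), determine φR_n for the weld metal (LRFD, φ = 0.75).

Effective throat (given) t_e = 0.375 in.
A_we = 0.375 × 16.5 = 6.188 in².
F_nw = 0.6 F_EXX = 36 ksi.
φR_n = 0.75 × 36 × 6.188 = 167.1 kip.

φR_n ≈ 167 kip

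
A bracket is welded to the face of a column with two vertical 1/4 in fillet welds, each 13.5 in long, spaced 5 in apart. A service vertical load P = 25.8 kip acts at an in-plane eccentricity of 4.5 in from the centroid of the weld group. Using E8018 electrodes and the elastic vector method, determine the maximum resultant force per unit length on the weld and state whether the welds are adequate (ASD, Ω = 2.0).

E80XX → F_EXX = 80 ksi.
Total weld length L_w = 27 in. Treat welds as unit-width lines.
Polar moment about centroid: J = 2[d³/12 + d(b/2)²] = 2[13.5³/12 + 13.5×2.5²] = 578.8 in³.
Direct shear f_v = P/L_w = 25.8 / 27 = 0.9556 kip/in (vertical).
Torsion M = P·e = 25.8 × 4.5 = 116.1 kip·in.
Critical point at (x, y) = (2.5, 6.75) from centroid. f_tx = M·y/J = 1.354 kip/in; f_ty = M·x/J = 0.5015 kip/in.
Resultant f_max = √[f_tx² + (f_v + f_ty)²] = √[1.354² + (0.9556 + 0.5015)²] = 1.989 kip/in.
Capacity per unit length: r_n/Ω = (1/2.0) × 0.6 × 80 × (0.707 × 0.25) = 4.242 kip/in.
1.989 ≤ 4.242 → adequate.

f_max ≈ 1.99 kip/in; adequate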